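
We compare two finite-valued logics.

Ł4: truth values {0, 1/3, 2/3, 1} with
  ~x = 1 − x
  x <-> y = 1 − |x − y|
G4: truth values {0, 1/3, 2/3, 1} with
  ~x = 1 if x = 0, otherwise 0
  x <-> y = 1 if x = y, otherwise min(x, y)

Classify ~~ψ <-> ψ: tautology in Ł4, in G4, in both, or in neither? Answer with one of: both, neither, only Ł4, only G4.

In Ł4: every assignment gives 1 — tautology.
In G4: at ψ = 1/3 the value is 1/3 — not a tautology.

only Ł4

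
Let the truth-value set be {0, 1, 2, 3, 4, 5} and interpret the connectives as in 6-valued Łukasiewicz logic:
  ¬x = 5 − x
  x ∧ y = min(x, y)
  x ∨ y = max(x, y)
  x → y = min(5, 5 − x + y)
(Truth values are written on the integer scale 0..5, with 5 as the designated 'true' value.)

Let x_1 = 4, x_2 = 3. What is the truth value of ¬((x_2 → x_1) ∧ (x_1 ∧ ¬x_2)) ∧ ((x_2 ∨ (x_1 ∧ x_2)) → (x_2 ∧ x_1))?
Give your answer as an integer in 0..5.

3

x_2 → x_1 = 3 → 4 = 5
¬x_2 = ¬3 = 2
x_1 ∧ ¬x_2 = 4 ∧ 2 = 2
(x_2 → x_1) ∧ (x_1 ∧ ¬x_2) = 5 ∧ 2 = 2
¬((x_2 → x_1) ∧ (x_1 ∧ ¬x_2)) = ¬2 = 3
x_1 ∧ x_2 = 4 ∧ 3 = 3
x_2 ∨ (x_1 ∧ x_2) = 3 ∨ 3 = 3
x_2 ∧ x_1 = 3 ∧ 4 = 3
(x_2 ∨ (x_1 ∧ x_2)) → (x_2 ∧ x_1) = 3 → 3 = 5
¬((x_2 → x_1) ∧ (x_1 ∧ ¬x_2)) ∧ ((x_2 ∨ (x_1 ∧ x_2)) → (x_2 ∧ x_1)) = 3 ∧ 5 = 3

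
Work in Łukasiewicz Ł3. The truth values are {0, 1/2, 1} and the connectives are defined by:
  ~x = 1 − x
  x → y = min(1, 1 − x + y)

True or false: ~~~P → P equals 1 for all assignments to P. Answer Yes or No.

Counterexample: take P = 0.
~P = ~0 = 1
~~P = ~1 = 0
~~~P = ~0 = 1
~~~P → P = 1 → 0 = 0
This gives 0 ≠ 1.

No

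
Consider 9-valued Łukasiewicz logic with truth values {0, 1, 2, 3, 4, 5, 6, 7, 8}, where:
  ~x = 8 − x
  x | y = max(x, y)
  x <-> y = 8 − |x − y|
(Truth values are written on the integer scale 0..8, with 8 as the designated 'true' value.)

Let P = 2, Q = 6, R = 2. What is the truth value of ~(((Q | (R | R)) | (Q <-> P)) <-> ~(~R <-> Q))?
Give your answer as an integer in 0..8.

6

R | R = 2 | 2 = 2
Q | (R | R) = 6 | 2 = 6
Q <-> P = 6 <-> 2 = 4
(Q | (R | R)) | (Q <-> P) = 6 | 4 = 6
~R = ~2 = 6
~R <-> Q = 6 <-> 6 = 8
~(~R <-> Q) = ~8 = 0
((Q | (R | R)) | (Q <-> P)) <-> ~(~R <-> Q) = 6 <-> 0 = 2
~(((Q | (R | R)) | (Q <-> P)) <-> ~(~R <-> Q)) = ~2 = 6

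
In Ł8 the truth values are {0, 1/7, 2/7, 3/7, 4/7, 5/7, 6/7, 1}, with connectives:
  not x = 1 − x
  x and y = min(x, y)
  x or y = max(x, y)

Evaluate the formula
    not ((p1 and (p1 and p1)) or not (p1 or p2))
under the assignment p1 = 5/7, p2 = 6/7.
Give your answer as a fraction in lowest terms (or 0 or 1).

2/7

p1 and p1 = 5/7 and 5/7 = 5/7
p1 and (p1 and p1) = 5/7 and 5/7 = 5/7
p1 or p2 = 5/7 or 6/7 = 6/7
not (p1 or p2) = not 6/7 = 1/7
(p1 and (p1 and p1)) or not (p1 or p2) = 5/7 or 1/7 = 5/7
not ((p1 and (p1 and p1)) or not (p1 or p2)) = not 5/7 = 2/7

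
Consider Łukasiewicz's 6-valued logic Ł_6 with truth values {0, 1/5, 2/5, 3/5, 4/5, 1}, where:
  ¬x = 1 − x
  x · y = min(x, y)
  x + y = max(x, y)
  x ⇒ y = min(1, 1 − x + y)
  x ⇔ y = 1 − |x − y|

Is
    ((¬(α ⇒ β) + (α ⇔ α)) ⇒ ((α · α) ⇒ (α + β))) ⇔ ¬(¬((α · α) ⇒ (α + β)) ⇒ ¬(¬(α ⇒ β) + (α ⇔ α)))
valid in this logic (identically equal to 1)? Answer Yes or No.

No

Counterexample: take α = 0, β = 0.
α ⇒ β = 0 ⇒ 0 = 1
¬(α ⇒ β) = ¬1 = 0
α ⇔ α = 0 ⇔ 0 = 1
¬(α ⇒ β) + (α ⇔ α) = 0 + 1 = 1
α · α = 0 · 0 = 0
α + β = 0 + 0 = 0
(α · α) ⇒ (α + β) = 0 ⇒ 0 = 1
(¬(α ⇒ β) + (α ⇔ α)) ⇒ ((α · α) ⇒ (α + β)) = 1 ⇒ 1 = 1
¬((α · α) ⇒ (α + β)) = ¬1 = 0
¬(¬(α ⇒ β) + (α ⇔ α)) = ¬1 = 0
¬((α · α) ⇒ (α + β)) ⇒ ¬(¬(α ⇒ β) + (α ⇔ α)) = 0 ⇒ 0 = 1
¬(¬((α · α) ⇒ (α + β)) ⇒ ¬(¬(α ⇒ β) + (α ⇔ α))) = ¬1 = 0
((¬(α ⇒ β) + (α ⇔ α)) ⇒ ((α · α) ⇒ (α + β))) ⇔ ¬(¬((α · α) ⇒ (α + β)) ⇒ ¬(¬(α ⇒ β) + (α ⇔ α))) = 1 ⇔ 0 = 0
This gives 0 ≠ 1.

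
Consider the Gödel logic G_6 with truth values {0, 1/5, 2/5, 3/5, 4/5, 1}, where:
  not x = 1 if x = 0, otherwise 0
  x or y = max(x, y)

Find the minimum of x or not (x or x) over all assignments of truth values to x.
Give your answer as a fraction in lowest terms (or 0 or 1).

1/5

Take x = 1/5:
x or x = 1/5 or 1/5 = 1/5
not (x or x) = not 1/5 = 0
x or not (x or x) = 1/5 or 0 = 1/5
No assignment yields a value below 1/5, so this is the minimum.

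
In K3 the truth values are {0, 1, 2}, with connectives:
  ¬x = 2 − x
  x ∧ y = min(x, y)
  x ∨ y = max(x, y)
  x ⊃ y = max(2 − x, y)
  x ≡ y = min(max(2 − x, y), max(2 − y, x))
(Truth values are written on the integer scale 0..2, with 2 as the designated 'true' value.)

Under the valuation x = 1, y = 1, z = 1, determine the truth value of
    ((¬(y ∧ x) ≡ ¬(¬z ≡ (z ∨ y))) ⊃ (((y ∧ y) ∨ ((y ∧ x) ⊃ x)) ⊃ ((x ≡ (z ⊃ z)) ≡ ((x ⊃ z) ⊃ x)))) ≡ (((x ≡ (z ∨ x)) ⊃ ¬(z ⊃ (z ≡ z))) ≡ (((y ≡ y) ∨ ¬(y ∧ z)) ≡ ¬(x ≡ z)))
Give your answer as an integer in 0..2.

1

y ∧ x = 1 ∧ 1 = 1
¬(y ∧ x) = ¬1 = 1
¬z = ¬1 = 1
z ∨ y = 1 ∨ 1 = 1
¬z ≡ (z ∨ y) = 1 ≡ 1 = 1
¬(¬z ≡ (z ∨ y)) = ¬1 = 1
¬(y ∧ x) ≡ ¬(¬z ≡ (z ∨ y)) = 1 ≡ 1 = 1
y ∧ y = 1 ∧ 1 = 1
y ∧ x = 1 ∧ 1 = 1
(y ∧ x) ⊃ x = 1 ⊃ 1 = 1
(y ∧ y) ∨ ((y ∧ x) ⊃ x) = 1 ∨ 1 = 1
z ⊃ z = 1 ⊃ 1 = 1
x ≡ (z ⊃ z) = 1 ≡ 1 = 1
x ⊃ z = 1 ⊃ 1 = 1
(x ⊃ z) ⊃ x = 1 ⊃ 1 = 1
(x ≡ (z ⊃ z)) ≡ ((x ⊃ z) ⊃ x) = 1 ≡ 1 = 1
((y ∧ y) ∨ ((y ∧ x) ⊃ x)) ⊃ ((x ≡ (z ⊃ z)) ≡ ((x ⊃ z) ⊃ x)) = 1 ⊃ 1 = 1
(¬(y ∧ x) ≡ ¬(¬z ≡ (z ∨ y))) ⊃ (((y ∧ y) ∨ ((y ∧ x) ⊃ x)) ⊃ ((x ≡ (z ⊃ z)) ≡ ((x ⊃ z) ⊃ x))) = 1 ⊃ 1 = 1
z ∨ x = 1 ∨ 1 = 1
x ≡ (z ∨ x) = 1 ≡ 1 = 1
z ≡ z = 1 ≡ 1 = 1
z ⊃ (z ≡ z) = 1 ⊃ 1 = 1
¬(z ⊃ (z ≡ z)) = ¬1 = 1
(x ≡ (z ∨ x)) ⊃ ¬(z ⊃ (z ≡ z)) = 1 ⊃ 1 = 1
y ≡ y = 1 ≡ 1 = 1
y ∧ z = 1 ∧ 1 = 1
¬(y ∧ z) = ¬1 = 1
(y ≡ y) ∨ ¬(y ∧ z) = 1 ∨ 1 = 1
x ≡ z = 1 ≡ 1 = 1
¬(x ≡ z) = ¬1 = 1
((y ≡ y) ∨ ¬(y ∧ z)) ≡ ¬(x ≡ z) = 1 ≡ 1 = 1
((x ≡ (z ∨ x)) ⊃ ¬(z ⊃ (z ≡ z))) ≡ (((y ≡ y) ∨ ¬(y ∧ z)) ≡ ¬(x ≡ z)) = 1 ≡ 1 = 1
((¬(y ∧ x) ≡ ¬(¬z ≡ (z ∨ y))) ⊃ (((y ∧ y) ∨ ((y ∧ x) ⊃ x)) ⊃ ((x ≡ (z ⊃ z)) ≡ ((x ⊃ z) ⊃ x)))) ≡ (((x ≡ (z ∨ x)) ⊃ ¬(z ⊃ (z ≡ z))) ≡ (((y ≡ y) ∨ ¬(y ∧ z)) ≡ ¬(x ≡ z))) = 1 ≡ 1 = 1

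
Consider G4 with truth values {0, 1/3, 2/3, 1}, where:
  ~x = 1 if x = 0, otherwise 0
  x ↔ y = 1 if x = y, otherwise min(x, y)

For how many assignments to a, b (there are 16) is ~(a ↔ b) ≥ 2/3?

a = 0, b = 0 ↦ 0  <
a = 0, b = 1/3 ↦ 1  ≥
a = 0, b = 2/3 ↦ 1  ≥
a = 0, b = 1 ↦ 1  ≥
a = 1/3, b = 0 ↦ 1  ≥
a = 1/3, b = 1/3 ↦ 0  <
a = 1/3, b = 2/3 ↦ 0  <
a = 1/3, b = 1 ↦ 0  <
a = 2/3, b = 0 ↦ 1  ≥
a = 2/3, b = 1/3 ↦ 0  <
a = 2/3, b = 2/3 ↦ 0  <
a = 2/3, b = 1 ↦ 0  <
a = 1, b = 0 ↦ 1  ≥
a = 1, b = 1/3 ↦ 0  <
a = 1, b = 2/3 ↦ 0  <
a = 1, b = 1 ↦ 0  <
So 6 of the 16 assignments meet the threshold.

6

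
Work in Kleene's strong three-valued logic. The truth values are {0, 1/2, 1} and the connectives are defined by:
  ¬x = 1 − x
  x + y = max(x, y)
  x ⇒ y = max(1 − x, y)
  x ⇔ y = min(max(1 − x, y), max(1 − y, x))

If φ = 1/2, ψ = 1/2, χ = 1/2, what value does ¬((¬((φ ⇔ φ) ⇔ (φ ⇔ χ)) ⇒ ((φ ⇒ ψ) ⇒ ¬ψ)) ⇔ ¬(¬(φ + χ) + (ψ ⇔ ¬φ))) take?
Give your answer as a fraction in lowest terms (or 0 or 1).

φ ⇔ φ = 1/2 ⇔ 1/2 = 1/2
φ ⇔ χ = 1/2 ⇔ 1/2 = 1/2
(φ ⇔ φ) ⇔ (φ ⇔ χ) = 1/2 ⇔ 1/2 = 1/2
¬((φ ⇔ φ) ⇔ (φ ⇔ χ)) = ¬1/2 = 1/2
φ ⇒ ψ = 1/2 ⇒ 1/2 = 1/2
¬ψ = ¬1/2 = 1/2
(φ ⇒ ψ) ⇒ ¬ψ = 1/2 ⇒ 1/2 = 1/2
¬((φ ⇔ φ) ⇔ (φ ⇔ χ)) ⇒ ((φ ⇒ ψ) ⇒ ¬ψ) = 1/2 ⇒ 1/2 = 1/2
φ + χ = 1/2 + 1/2 = 1/2
¬(φ + χ) = ¬1/2 = 1/2
¬φ = ¬1/2 = 1/2
ψ ⇔ ¬φ = 1/2 ⇔ 1/2 = 1/2
¬(φ + χ) + (ψ ⇔ ¬φ) = 1/2 + 1/2 = 1/2
¬(¬(φ + χ) + (ψ ⇔ ¬φ)) = ¬1/2 = 1/2
(¬((φ ⇔ φ) ⇔ (φ ⇔ χ)) ⇒ ((φ ⇒ ψ) ⇒ ¬ψ)) ⇔ ¬(¬(φ + χ) + (ψ ⇔ ¬φ)) = 1/2 ⇔ 1/2 = 1/2
¬((¬((φ ⇔ φ) ⇔ (φ ⇔ χ)) ⇒ ((φ ⇒ ψ) ⇒ ¬ψ)) ⇔ ¬(¬(φ + χ) + (ψ ⇔ ¬φ))) = ¬1/2 = 1/2

1/2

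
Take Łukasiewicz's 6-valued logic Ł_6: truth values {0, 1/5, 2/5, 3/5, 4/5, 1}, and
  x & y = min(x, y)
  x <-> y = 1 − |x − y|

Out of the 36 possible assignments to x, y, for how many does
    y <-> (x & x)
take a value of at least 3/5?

24

value 1: 6 assignments (counts)
value 4/5: 10 assignments (counts)
value 3/5: 8 assignments (counts)
value 2/5: 6 assignments
value 1/5: 4 assignments
value 0: 2 assignments
So 24 of the 36 assignments meet the threshold.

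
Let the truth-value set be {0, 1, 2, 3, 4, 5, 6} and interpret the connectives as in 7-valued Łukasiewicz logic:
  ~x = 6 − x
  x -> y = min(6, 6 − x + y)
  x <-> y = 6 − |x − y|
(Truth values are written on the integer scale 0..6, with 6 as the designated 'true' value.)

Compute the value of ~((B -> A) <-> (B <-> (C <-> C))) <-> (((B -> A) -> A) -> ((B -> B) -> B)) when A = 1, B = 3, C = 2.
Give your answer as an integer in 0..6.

1

B -> A = 3 -> 1 = 4
C <-> C = 2 <-> 2 = 6
B <-> (C <-> C) = 3 <-> 6 = 3
(B -> A) <-> (B <-> (C <-> C)) = 4 <-> 3 = 5
~((B -> A) <-> (B <-> (C <-> C))) = ~5 = 1
B -> A = 3 -> 1 = 4
(B -> A) -> A = 4 -> 1 = 3
B -> B = 3 -> 3 = 6
(B -> B) -> B = 6 -> 3 = 3
((B -> A) -> A) -> ((B -> B) -> B) = 3 -> 3 = 6
~((B -> A) <-> (B <-> (C <-> C))) <-> (((B -> A) -> A) -> ((B -> B) -> B)) = 1 <-> 6 = 1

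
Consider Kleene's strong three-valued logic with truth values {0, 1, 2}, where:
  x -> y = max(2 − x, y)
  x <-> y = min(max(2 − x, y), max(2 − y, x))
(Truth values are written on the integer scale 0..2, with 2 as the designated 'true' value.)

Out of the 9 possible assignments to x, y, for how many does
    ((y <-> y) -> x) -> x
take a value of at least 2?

5

x = 0, y = 0 ↦ 2  ≥
x = 0, y = 1 ↦ 1  <
x = 0, y = 2 ↦ 2  ≥
x = 1, y = 0 ↦ 1  <
x = 1, y = 1 ↦ 1  <
x = 1, y = 2 ↦ 1  <
x = 2, y = 0 ↦ 2  ≥
x = 2, y = 1 ↦ 2  ≥
x = 2, y = 2 ↦ 2  ≥
So 5 of the 9 assignments meet the threshold.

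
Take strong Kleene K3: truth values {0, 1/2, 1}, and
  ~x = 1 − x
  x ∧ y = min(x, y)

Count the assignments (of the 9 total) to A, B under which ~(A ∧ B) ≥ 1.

A = 0, B = 0 ↦ 1  ≥
A = 0, B = 1/2 ↦ 1  ≥
A = 0, B = 1 ↦ 1  ≥
A = 1/2, B = 0 ↦ 1  ≥
A = 1/2, B = 1/2 ↦ 1/2  <
A = 1/2, B = 1 ↦ 1/2  <
A = 1, B = 0 ↦ 1  ≥
A = 1, B = 1/2 ↦ 1/2  <
A = 1, B = 1 ↦ 0  <
So 5 of the 9 assignments meet the threshold.

5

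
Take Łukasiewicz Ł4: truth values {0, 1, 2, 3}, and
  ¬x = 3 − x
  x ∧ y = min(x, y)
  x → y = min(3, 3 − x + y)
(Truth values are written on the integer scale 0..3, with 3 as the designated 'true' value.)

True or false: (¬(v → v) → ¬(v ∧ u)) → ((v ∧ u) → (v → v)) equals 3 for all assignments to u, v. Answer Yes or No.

Yes

u = 0, v = 0 ↦ 3
u = 0, v = 1 ↦ 3
u = 0, v = 2 ↦ 3
u = 0, v = 3 ↦ 3
u = 1, v = 0 ↦ 3
u = 1, v = 1 ↦ 3
u = 1, v = 2 ↦ 3
u = 1, v = 3 ↦ 3
u = 2, v = 0 ↦ 3
u = 2, v = 1 ↦ 3
u = 2, v = 2 ↦ 3
u = 2, v = 3 ↦ 3
u = 3, v = 0 ↦ 3
u = 3, v = 1 ↦ 3
u = 3, v = 2 ↦ 3
u = 3, v = 3 ↦ 3
Every assignment gives a value ≥ 3.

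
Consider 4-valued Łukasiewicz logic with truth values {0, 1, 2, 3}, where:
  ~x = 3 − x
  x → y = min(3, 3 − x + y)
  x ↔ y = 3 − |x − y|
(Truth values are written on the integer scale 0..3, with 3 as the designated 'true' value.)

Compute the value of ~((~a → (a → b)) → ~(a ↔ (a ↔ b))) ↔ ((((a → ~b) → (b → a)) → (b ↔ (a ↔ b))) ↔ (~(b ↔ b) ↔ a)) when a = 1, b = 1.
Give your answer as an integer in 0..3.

2

~a = ~1 = 2
a → b = 1 → 1 = 3
~a → (a → b) = 2 → 3 = 3
a ↔ b = 1 ↔ 1 = 3
a ↔ (a ↔ b) = 1 ↔ 3 = 1
~(a ↔ (a ↔ b)) = ~1 = 2
(~a → (a → b)) → ~(a ↔ (a ↔ b)) = 3 → 2 = 2
~((~a → (a → b)) → ~(a ↔ (a ↔ b))) = ~2 = 1
~b = ~1 = 2
a → ~b = 1 → 2 = 3
b → a = 1 → 1 = 3
(a → ~b) → (b → a) = 3 → 3 = 3
a ↔ b = 1 ↔ 1 = 3
b ↔ (a ↔ b) = 1 ↔ 3 = 1
((a → ~b) → (b → a)) → (b ↔ (a ↔ b)) = 3 → 1 = 1
b ↔ b = 1 ↔ 1 = 3
~(b ↔ b) = ~3 = 0
~(b ↔ b) ↔ a = 0 ↔ 1 = 2
(((a → ~b) → (b → a)) → (b ↔ (a ↔ b))) ↔ (~(b ↔ b) ↔ a) = 1 ↔ 2 = 2
~((~a → (a → b)) → ~(a ↔ (a ↔ b))) ↔ ((((a → ~b) → (b → a)) → (b ↔ (a ↔ b))) ↔ (~(b ↔ b) ↔ a)) = 1 ↔ 2 = 2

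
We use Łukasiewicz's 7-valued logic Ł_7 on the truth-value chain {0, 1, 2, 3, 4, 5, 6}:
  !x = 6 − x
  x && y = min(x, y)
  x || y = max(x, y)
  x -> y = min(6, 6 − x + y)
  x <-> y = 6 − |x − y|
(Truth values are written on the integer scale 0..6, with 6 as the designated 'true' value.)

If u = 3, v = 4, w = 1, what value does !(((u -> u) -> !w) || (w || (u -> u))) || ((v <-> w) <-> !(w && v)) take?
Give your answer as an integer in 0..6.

u -> u = 3 -> 3 = 6
!w = !1 = 5
(u -> u) -> !w = 6 -> 5 = 5
u -> u = 3 -> 3 = 6
w || (u -> u) = 1 || 6 = 6
((u -> u) -> !w) || (w || (u -> u)) = 5 || 6 = 6
!(((u -> u) -> !w) || (w || (u -> u))) = !6 = 0
v <-> w = 4 <-> 1 = 3
w && v = 1 && 4 = 1
!(w && v) = !1 = 5
(v <-> w) <-> !(w && v) = 3 <-> 5 = 4
!(((u -> u) -> !w) || (w || (u -> u))) || ((v <-> w) <-> !(w && v)) = 0 || 4 = 4

4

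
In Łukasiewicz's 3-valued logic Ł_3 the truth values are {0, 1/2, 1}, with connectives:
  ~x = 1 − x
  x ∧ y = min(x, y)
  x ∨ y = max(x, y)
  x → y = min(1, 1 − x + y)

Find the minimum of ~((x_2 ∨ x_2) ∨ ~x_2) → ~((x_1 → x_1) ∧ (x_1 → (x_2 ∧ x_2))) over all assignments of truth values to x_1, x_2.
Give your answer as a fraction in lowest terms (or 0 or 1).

Take x_1 = 0, x_2 = 1/2:
x_2 ∨ x_2 = 1/2 ∨ 1/2 = 1/2
~x_2 = ~1/2 = 1/2
(x_2 ∨ x_2) ∨ ~x_2 = 1/2 ∨ 1/2 = 1/2
~((x_2 ∨ x_2) ∨ ~x_2) = ~1/2 = 1/2
x_1 → x_1 = 0 → 0 = 1
x_2 ∧ x_2 = 1/2 ∧ 1/2 = 1/2
x_1 → (x_2 ∧ x_2) = 0 → 1/2 = 1
(x_1 → x_1) ∧ (x_1 → (x_2 ∧ x_2)) = 1 ∧ 1 = 1
~((x_1 → x_1) ∧ (x_1 → (x_2 ∧ x_2))) = ~1 = 0
~((x_2 ∨ x_2) ∨ ~x_2) → ~((x_1 → x_1) ∧ (x_1 → (x_2 ∧ x_2))) = 1/2 → 0 = 1/2
No assignment yields a value below 1/2, so this is the minimum.

1/2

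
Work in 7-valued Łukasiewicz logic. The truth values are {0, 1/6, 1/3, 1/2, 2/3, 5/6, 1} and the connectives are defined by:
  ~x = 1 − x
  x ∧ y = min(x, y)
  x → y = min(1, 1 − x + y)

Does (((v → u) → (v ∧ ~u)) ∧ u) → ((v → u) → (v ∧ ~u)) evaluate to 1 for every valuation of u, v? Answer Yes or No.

Yes

At u = 1/2, v = 1/6, for instance:
v → u = 1/6 → 1/2 = 1
~u = ~1/2 = 1/2
v ∧ ~u = 1/6 ∧ 1/2 = 1/6
(v → u) → (v ∧ ~u) = 1 → 1/6 = 1/6
((v → u) → (v ∧ ~u)) ∧ u = 1/6 ∧ 1/2 = 1/6
(((v → u) → (v ∧ ~u)) ∧ u) → ((v → u) → (v ∧ ~u)) = 1/6 → 1/6 = 1
and checking the remaining 48 assignments likewise gives ≥ 1 in every case.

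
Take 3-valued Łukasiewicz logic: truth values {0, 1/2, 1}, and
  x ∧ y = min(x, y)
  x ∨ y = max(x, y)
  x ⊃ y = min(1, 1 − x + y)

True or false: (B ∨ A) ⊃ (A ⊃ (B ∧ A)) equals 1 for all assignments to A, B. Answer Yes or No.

Counterexample: take A = 1, B = 0.
B ∨ A = 0 ∨ 1 = 1
B ∧ A = 0 ∧ 1 = 0
A ⊃ (B ∧ A) = 1 ⊃ 0 = 0
(B ∨ A) ⊃ (A ⊃ (B ∧ A)) = 1 ⊃ 0 = 0
This gives 0 ≠ 1.

No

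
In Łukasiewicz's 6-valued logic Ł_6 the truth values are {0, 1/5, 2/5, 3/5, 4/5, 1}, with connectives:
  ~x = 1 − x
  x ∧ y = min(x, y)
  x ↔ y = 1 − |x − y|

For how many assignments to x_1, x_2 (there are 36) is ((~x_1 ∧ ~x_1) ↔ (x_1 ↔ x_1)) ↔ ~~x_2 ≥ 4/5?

16

value 1: 6 assignments (counts)
value 4/5: 10 assignments (counts)
value 3/5: 8 assignments
value 2/5: 6 assignments
value 1/5: 4 assignments
value 0: 2 assignments
So 16 of the 36 assignments meet the threshold.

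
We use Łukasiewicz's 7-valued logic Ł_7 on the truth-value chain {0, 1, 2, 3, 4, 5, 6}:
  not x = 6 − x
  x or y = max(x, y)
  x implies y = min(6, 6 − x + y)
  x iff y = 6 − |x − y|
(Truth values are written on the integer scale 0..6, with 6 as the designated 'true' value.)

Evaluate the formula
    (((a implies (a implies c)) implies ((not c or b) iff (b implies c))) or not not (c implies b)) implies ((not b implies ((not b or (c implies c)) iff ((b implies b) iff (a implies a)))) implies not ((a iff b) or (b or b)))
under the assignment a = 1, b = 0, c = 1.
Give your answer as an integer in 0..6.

2

a implies c = 1 implies 1 = 6
a implies (a implies c) = 1 implies 6 = 6
not c = not 1 = 5
not c or b = 5 or 0 = 5
b implies c = 0 implies 1 = 6
(not c or b) iff (b implies c) = 5 iff 6 = 5
(a implies (a implies c)) implies ((not c or b) iff (b implies c)) = 6 implies 5 = 5
c implies b = 1 implies 0 = 5
not (c implies b) = not 5 = 1
not not (c implies b) = not 1 = 5
((a implies (a implies c)) implies ((not c or b) iff (b implies c))) or not not (c implies b) = 5 or 5 = 5
not b = not 0 = 6
not b = not 0 = 6
c implies c = 1 implies 1 = 6
not b or (c implies c) = 6 or 6 = 6
b implies b = 0 implies 0 = 6
a implies a = 1 implies 1 = 6
(b implies b) iff (a implies a) = 6 iff 6 = 6
(not b or (c implies c)) iff ((b implies b) iff (a implies a)) = 6 iff 6 = 6
not b implies ((not b or (c implies c)) iff ((b implies b) iff (a implies a))) = 6 implies 6 = 6
a iff b = 1 iff 0 = 5
b or b = 0 or 0 = 0
(a iff b) or (b or b) = 5 or 0 = 5
not ((a iff b) or (b or b)) = not 5 = 1
(not b implies ((not b or (c implies c)) iff ((b implies b) iff (a implies a)))) implies not ((a iff b) or (b or b)) = 6 implies 1 = 1
(((a implies (a implies c)) implies ((not c or b) iff (b implies c))) or not not (c implies b)) implies ((not b implies ((not b or (c implies c)) iff ((b implies b) iff (a implies a)))) implies not ((a iff b) or (b or b))) = 5 implies 1 = 2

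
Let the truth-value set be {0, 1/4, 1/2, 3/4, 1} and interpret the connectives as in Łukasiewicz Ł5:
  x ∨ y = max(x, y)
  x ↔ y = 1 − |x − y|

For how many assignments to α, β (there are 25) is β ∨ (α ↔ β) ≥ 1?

value 1: 9 assignments (counts)
value 3/4: 9 assignments
value 1/2: 4 assignments
value 1/4: 2 assignments
value 0: 1 assignment
So 9 of the 25 assignments meet the threshold.

9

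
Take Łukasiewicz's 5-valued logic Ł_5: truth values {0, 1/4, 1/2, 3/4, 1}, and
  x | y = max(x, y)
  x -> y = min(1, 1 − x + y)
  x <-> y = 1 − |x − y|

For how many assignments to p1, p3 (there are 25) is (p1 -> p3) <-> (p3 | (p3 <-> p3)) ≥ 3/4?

19

value 1: 15 assignments (counts)
value 3/4: 4 assignments (counts)
value 1/2: 3 assignments
value 1/4: 2 assignments
value 0: 1 assignment
So 19 of the 25 assignments meet the threshold.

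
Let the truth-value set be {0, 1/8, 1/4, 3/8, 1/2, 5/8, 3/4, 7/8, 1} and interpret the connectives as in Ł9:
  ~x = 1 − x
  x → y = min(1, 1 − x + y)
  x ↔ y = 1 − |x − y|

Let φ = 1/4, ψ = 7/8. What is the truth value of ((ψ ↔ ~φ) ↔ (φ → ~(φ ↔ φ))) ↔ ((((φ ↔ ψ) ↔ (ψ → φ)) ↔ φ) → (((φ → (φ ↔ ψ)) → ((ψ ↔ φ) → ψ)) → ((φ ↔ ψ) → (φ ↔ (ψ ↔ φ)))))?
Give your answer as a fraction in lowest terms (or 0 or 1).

~φ = ~1/4 = 3/4
ψ ↔ ~φ = 7/8 ↔ 3/4 = 7/8
φ ↔ φ = 1/4 ↔ 1/4 = 1
~(φ ↔ φ) = ~1 = 0
φ → ~(φ ↔ φ) = 1/4 → 0 = 3/4
(ψ ↔ ~φ) ↔ (φ → ~(φ ↔ φ)) = 7/8 ↔ 3/4 = 7/8
φ ↔ ψ = 1/4 ↔ 7/8 = 3/8
ψ → φ = 7/8 → 1/4 = 3/8
(φ ↔ ψ) ↔ (ψ → φ) = 3/8 ↔ 3/8 = 1
((φ ↔ ψ) ↔ (ψ → φ)) ↔ φ = 1 ↔ 1/4 = 1/4
φ ↔ ψ = 1/4 ↔ 7/8 = 3/8
φ → (φ ↔ ψ) = 1/4 → 3/8 = 1
ψ ↔ φ = 7/8 ↔ 1/4 = 3/8
(ψ ↔ φ) → ψ = 3/8 → 7/8 = 1
(φ → (φ ↔ ψ)) → ((ψ ↔ φ) → ψ) = 1 → 1 = 1
φ ↔ ψ = 1/4 ↔ 7/8 = 3/8
ψ ↔ φ = 7/8 ↔ 1/4 = 3/8
φ ↔ (ψ ↔ φ) = 1/4 ↔ 3/8 = 7/8
(φ ↔ ψ) → (φ ↔ (ψ ↔ φ)) = 3/8 → 7/8 = 1
((φ → (φ ↔ ψ)) → ((ψ ↔ φ) → ψ)) → ((φ ↔ ψ) → (φ ↔ (ψ ↔ φ))) = 1 → 1 = 1
(((φ ↔ ψ) ↔ (ψ → φ)) ↔ φ) → (((φ → (φ ↔ ψ)) → ((ψ ↔ φ) → ψ)) → ((φ ↔ ψ) → (φ ↔ (ψ ↔ φ)))) = 1/4 → 1 = 1
((ψ ↔ ~φ) ↔ (φ → ~(φ ↔ φ))) ↔ ((((φ ↔ ψ) ↔ (ψ → φ)) ↔ φ) → (((φ → (φ ↔ ψ)) → ((ψ ↔ φ) → ψ)) → ((φ ↔ ψ) → (φ ↔ (ψ ↔ φ))))) = 7/8 ↔ 1 = 7/8

7/8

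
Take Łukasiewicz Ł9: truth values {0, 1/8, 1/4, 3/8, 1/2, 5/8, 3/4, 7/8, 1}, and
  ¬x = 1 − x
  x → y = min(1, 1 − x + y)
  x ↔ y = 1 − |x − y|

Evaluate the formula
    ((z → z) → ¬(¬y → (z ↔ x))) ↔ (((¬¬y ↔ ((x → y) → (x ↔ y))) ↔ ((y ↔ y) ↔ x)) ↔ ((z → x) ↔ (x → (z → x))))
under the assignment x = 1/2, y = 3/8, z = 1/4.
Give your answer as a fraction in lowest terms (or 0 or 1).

1/8

z → z = 1/4 → 1/4 = 1
¬y = ¬3/8 = 5/8
z ↔ x = 1/4 ↔ 1/2 = 3/4
¬y → (z ↔ x) = 5/8 → 3/4 = 1
¬(¬y → (z ↔ x)) = ¬1 = 0
(z → z) → ¬(¬y → (z ↔ x)) = 1 → 0 = 0
¬y = ¬3/8 = 5/8
¬¬y = ¬5/8 = 3/8
x → y = 1/2 → 3/8 = 7/8
x ↔ y = 1/2 ↔ 3/8 = 7/8
(x → y) → (x ↔ y) = 7/8 → 7/8 = 1
¬¬y ↔ ((x → y) → (x ↔ y)) = 3/8 ↔ 1 = 3/8
y ↔ y = 3/8 ↔ 3/8 = 1
(y ↔ y) ↔ x = 1 ↔ 1/2 = 1/2
(¬¬y ↔ ((x → y) → (x ↔ y))) ↔ ((y ↔ y) ↔ x) = 3/8 ↔ 1/2 = 7/8
z → x = 1/4 → 1/2 = 1
z → x = 1/4 → 1/2 = 1
x → (z → x) = 1/2 → 1 = 1
(z → x) ↔ (x → (z → x)) = 1 ↔ 1 = 1
((¬¬y ↔ ((x → y) → (x ↔ y))) ↔ ((y ↔ y) ↔ x)) ↔ ((z → x) ↔ (x → (z → x))) = 7/8 ↔ 1 = 7/8
((z → z) → ¬(¬y → (z ↔ x))) ↔ (((¬¬y ↔ ((x → y) → (x ↔ y))) ↔ ((y ↔ y) ↔ x)) ↔ ((z → x) ↔ (x → (z → x)))) = 0 ↔ 7/8 = 1/8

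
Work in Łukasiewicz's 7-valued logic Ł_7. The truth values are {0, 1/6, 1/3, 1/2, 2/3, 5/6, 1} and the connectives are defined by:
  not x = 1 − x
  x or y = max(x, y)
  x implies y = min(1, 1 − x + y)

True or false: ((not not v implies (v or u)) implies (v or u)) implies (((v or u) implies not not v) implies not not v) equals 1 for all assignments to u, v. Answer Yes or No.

Yes

At u = 2/3, v = 5/6, for instance:
not v = not 5/6 = 1/6
not not v = not 1/6 = 5/6
v or u = 5/6 or 2/3 = 5/6
not not v implies (v or u) = 5/6 implies 5/6 = 1
(not not v implies (v or u)) implies (v or u) = 1 implies 5/6 = 5/6
(v or u) implies not not v = 5/6 implies 5/6 = 1
((v or u) implies not not v) implies not not v = 1 implies 5/6 = 5/6
((not not v implies (v or u)) implies (v or u)) implies (((v or u) implies not not v) implies not not v) = 5/6 implies 5/6 = 1
and checking the remaining 48 assignments likewise gives ≥ 1 in every case.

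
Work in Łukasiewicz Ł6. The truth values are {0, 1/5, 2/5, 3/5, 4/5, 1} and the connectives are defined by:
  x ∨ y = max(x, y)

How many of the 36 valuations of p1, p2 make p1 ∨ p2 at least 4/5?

20

value 1: 11 assignments (counts)
value 4/5: 9 assignments (counts)
value 3/5: 7 assignments
value 2/5: 5 assignments
value 1/5: 3 assignments
value 0: 1 assignment
So 20 of the 36 assignments meet the threshold.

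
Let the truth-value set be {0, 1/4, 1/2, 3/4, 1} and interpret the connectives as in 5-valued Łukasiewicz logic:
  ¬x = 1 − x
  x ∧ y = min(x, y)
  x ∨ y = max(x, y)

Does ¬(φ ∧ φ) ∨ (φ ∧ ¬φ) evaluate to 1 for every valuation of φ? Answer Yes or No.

No

Counterexample: take φ = 1/4.
φ ∧ φ = 1/4 ∧ 1/4 = 1/4
¬(φ ∧ φ) = ¬1/4 = 3/4
¬φ = ¬1/4 = 3/4
φ ∧ ¬φ = 1/4 ∧ 3/4 = 1/4
¬(φ ∧ φ) ∨ (φ ∧ ¬φ) = 3/4 ∨ 1/4 = 3/4
This gives 3/4 ≠ 1.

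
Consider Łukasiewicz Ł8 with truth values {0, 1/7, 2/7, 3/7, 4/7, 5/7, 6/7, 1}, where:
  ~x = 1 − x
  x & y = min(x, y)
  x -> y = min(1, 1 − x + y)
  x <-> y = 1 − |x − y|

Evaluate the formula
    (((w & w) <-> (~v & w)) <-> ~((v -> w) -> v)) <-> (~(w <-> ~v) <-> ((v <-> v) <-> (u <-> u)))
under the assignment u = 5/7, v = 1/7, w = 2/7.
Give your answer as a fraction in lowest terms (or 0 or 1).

w & w = 2/7 & 2/7 = 2/7
~v = ~1/7 = 6/7
~v & w = 6/7 & 2/7 = 2/7
(w & w) <-> (~v & w) = 2/7 <-> 2/7 = 1
v -> w = 1/7 -> 2/7 = 1
(v -> w) -> v = 1 -> 1/7 = 1/7
~((v -> w) -> v) = ~1/7 = 6/7
((w & w) <-> (~v & w)) <-> ~((v -> w) -> v) = 1 <-> 6/7 = 6/7
~v = ~1/7 = 6/7
w <-> ~v = 2/7 <-> 6/7 = 3/7
~(w <-> ~v) = ~3/7 = 4/7
v <-> v = 1/7 <-> 1/7 = 1
u <-> u = 5/7 <-> 5/7 = 1
(v <-> v) <-> (u <-> u) = 1 <-> 1 = 1
~(w <-> ~v) <-> ((v <-> v) <-> (u <-> u)) = 4/7 <-> 1 = 4/7
(((w & w) <-> (~v & w)) <-> ~((v -> w) -> v)) <-> (~(w <-> ~v) <-> ((v <-> v) <-> (u <-> u))) = 6/7 <-> 4/7 = 5/7

5/7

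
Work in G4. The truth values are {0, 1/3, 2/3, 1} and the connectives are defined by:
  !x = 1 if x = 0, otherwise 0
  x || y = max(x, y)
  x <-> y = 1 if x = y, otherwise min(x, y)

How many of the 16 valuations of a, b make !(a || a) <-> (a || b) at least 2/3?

2

a = 0, b = 0 ↦ 0  <
a = 0, b = 1/3 ↦ 1/3  <
a = 0, b = 2/3 ↦ 2/3  ≥
a = 0, b = 1 ↦ 1  ≥
a = 1/3, b = 0 ↦ 0  <
a = 1/3, b = 1/3 ↦ 0  <
a = 1/3, b = 2/3 ↦ 0  <
a = 1/3, b = 1 ↦ 0  <
a = 2/3, b = 0 ↦ 0  <
a = 2/3, b = 1/3 ↦ 0  <
a = 2/3, b = 2/3 ↦ 0  <
a = 2/3, b = 1 ↦ 0  <
a = 1, b = 0 ↦ 0  <
a = 1, b = 1/3 ↦ 0  <
a = 1, b = 2/3 ↦ 0  <
a = 1, b = 1 ↦ 0  <
So 2 of the 16 assignments meet the threshold.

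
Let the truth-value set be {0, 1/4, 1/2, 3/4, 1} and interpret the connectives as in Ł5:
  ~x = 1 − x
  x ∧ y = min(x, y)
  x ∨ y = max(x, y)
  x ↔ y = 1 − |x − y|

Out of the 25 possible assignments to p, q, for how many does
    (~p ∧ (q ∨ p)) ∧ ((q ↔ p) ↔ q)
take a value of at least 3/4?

value 3/4: 1 assignment (counts)
value 1/2: 8 assignments
value 1/4: 9 assignments
value 0: 7 assignments
So 1 of the 25 assignments meets the threshold.

1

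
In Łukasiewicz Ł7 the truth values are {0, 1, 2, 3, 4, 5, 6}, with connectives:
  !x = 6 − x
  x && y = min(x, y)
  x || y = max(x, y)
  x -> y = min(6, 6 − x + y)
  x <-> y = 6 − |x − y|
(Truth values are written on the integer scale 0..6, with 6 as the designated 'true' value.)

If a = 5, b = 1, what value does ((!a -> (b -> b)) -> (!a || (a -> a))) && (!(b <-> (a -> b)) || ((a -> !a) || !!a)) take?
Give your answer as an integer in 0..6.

5

!a = !5 = 1
b -> b = 1 -> 1 = 6
!a -> (b -> b) = 1 -> 6 = 6
!a = !5 = 1
a -> a = 5 -> 5 = 6
!a || (a -> a) = 1 || 6 = 6
(!a -> (b -> b)) -> (!a || (a -> a)) = 6 -> 6 = 6
a -> b = 5 -> 1 = 2
b <-> (a -> b) = 1 <-> 2 = 5
!(b <-> (a -> b)) = !5 = 1
!a = !5 = 1
a -> !a = 5 -> 1 = 2
!a = !5 = 1
!!a = !1 = 5
(a -> !a) || !!a = 2 || 5 = 5
!(b <-> (a -> b)) || ((a -> !a) || !!a) = 1 || 5 = 5
((!a -> (b -> b)) -> (!a || (a -> a))) && (!(b <-> (a -> b)) || ((a -> !a) || !!a)) = 6 && 5 = 5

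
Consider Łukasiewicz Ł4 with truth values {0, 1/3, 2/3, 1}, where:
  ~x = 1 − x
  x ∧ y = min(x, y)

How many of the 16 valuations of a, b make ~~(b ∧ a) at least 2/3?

4

a = 0, b = 0 ↦ 0  <
a = 0, b = 1/3 ↦ 0  <
a = 0, b = 2/3 ↦ 0  <
a = 0, b = 1 ↦ 0  <
a = 1/3, b = 0 ↦ 0  <
a = 1/3, b = 1/3 ↦ 1/3  <
a = 1/3, b = 2/3 ↦ 1/3  <
a = 1/3, b = 1 ↦ 1/3  <
a = 2/3, b = 0 ↦ 0  <
a = 2/3, b = 1/3 ↦ 1/3  <
a = 2/3, b = 2/3 ↦ 2/3  ≥
a = 2/3, b = 1 ↦ 2/3  ≥
a = 1, b = 0 ↦ 0  <
a = 1, b = 1/3 ↦ 1/3  <
a = 1, b = 2/3 ↦ 2/3  ≥
a = 1, b = 1 ↦ 1  ≥
So 4 of the 16 assignments meet the threshold.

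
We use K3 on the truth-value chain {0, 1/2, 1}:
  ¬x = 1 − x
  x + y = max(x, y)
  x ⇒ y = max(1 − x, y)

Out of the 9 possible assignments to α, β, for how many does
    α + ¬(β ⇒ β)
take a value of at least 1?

3

α = 0, β = 0 ↦ 0  <
α = 0, β = 1/2 ↦ 1/2  <
α = 0, β = 1 ↦ 0  <
α = 1/2, β = 0 ↦ 1/2  <
α = 1/2, β = 1/2 ↦ 1/2  <
α = 1/2, β = 1 ↦ 1/2  <
α = 1, β = 0 ↦ 1  ≥
α = 1, β = 1/2 ↦ 1  ≥
α = 1, β = 1 ↦ 1  ≥
So 3 of the 9 assignments meet the threshold.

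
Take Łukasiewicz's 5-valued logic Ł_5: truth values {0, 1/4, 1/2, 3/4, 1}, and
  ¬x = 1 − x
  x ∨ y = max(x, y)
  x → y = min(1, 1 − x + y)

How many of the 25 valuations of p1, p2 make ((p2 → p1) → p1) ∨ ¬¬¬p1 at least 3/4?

value 1: 13 assignments (counts)
value 3/4: 9 assignments (counts)
value 1/2: 3 assignments
So 22 of the 25 assignments meet the threshold.

22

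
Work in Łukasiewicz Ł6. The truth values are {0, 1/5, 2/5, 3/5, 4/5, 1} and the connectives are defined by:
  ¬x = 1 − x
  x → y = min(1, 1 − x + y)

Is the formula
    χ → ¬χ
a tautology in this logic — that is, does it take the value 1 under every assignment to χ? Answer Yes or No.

Counterexample: take χ = 3/5.
¬χ = ¬3/5 = 2/5
χ → ¬χ = 3/5 → 2/5 = 4/5
This gives 4/5 ≠ 1.

No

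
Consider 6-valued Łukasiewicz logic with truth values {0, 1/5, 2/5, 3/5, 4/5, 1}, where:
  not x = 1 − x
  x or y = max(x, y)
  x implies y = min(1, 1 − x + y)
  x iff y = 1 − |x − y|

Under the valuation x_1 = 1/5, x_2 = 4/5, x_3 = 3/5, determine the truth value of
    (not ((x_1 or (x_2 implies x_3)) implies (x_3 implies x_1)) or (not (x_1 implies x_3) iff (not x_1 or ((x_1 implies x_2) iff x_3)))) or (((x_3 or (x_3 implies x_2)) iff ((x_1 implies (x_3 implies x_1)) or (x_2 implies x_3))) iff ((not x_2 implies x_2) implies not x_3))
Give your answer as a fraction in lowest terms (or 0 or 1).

2/5

x_2 implies x_3 = 4/5 implies 3/5 = 4/5
x_1 or (x_2 implies x_3) = 1/5 or 4/5 = 4/5
x_3 implies x_1 = 3/5 implies 1/5 = 3/5
(x_1 or (x_2 implies x_3)) implies (x_3 implies x_1) = 4/5 implies 3/5 = 4/5
not ((x_1 or (x_2 implies x_3)) implies (x_3 implies x_1)) = not 4/5 = 1/5
x_1 implies x_3 = 1/5 implies 3/5 = 1
not (x_1 implies x_3) = not 1 = 0
not x_1 = not 1/5 = 4/5
x_1 implies x_2 = 1/5 implies 4/5 = 1
(x_1 implies x_2) iff x_3 = 1 iff 3/5 = 3/5
not x_1 or ((x_1 implies x_2) iff x_3) = 4/5 or 3/5 = 4/5
not (x_1 implies x_3) iff (not x_1 or ((x_1 implies x_2) iff x_3)) = 0 iff 4/5 = 1/5
not ((x_1 or (x_2 implies x_3)) implies (x_3 implies x_1)) or (not (x_1 implies x_3) iff (not x_1 or ((x_1 implies x_2) iff x_3))) = 1/5 or 1/5 = 1/5
x_3 implies x_2 = 3/5 implies 4/5 = 1
x_3 or (x_3 implies x_2) = 3/5 or 1 = 1
x_3 implies x_1 = 3/5 implies 1/5 = 3/5
x_1 implies (x_3 implies x_1) = 1/5 implies 3/5 = 1
x_2 implies x_3 = 4/5 implies 3/5 = 4/5
(x_1 implies (x_3 implies x_1)) or (x_2 implies x_3) = 1 or 4/5 = 1
(x_3 or (x_3 implies x_2)) iff ((x_1 implies (x_3 implies x_1)) or (x_2 implies x_3)) = 1 iff 1 = 1
not x_2 = not 4/5 = 1/5
not x_2 implies x_2 = 1/5 implies 4/5 = 1
not x_3 = not 3/5 = 2/5
(not x_2 implies x_2) implies not x_3 = 1 implies 2/5 = 2/5
((x_3 or (x_3 implies x_2)) iff ((x_1 implies (x_3 implies x_1)) or (x_2 implies x_3))) iff ((not x_2 implies x_2) implies not x_3) = 1 iff 2/5 = 2/5
(not ((x_1 or (x_2 implies x_3)) implies (x_3 implies x_1)) or (not (x_1 implies x_3) iff (not x_1 or ((x_1 implies x_2) iff x_3)))) or (((x_3 or (x_3 implies x_2)) iff ((x_1 implies (x_3 implies x_1)) or (x_2 implies x_3))) iff ((not x_2 implies x_2) implies not x_3)) = 1/5 or 2/5 = 2/5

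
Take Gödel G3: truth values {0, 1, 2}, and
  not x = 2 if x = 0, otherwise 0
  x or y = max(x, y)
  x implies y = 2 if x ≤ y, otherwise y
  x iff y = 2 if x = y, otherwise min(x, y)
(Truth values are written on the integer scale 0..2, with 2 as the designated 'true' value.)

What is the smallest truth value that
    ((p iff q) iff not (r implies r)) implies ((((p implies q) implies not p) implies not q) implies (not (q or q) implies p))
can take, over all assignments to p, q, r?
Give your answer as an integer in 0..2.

Take p = 1, q = 0, r = 0:
p iff q = 1 iff 0 = 0
r implies r = 0 implies 0 = 2
not (r implies r) = not 2 = 0
(p iff q) iff not (r implies r) = 0 iff 0 = 2
p implies q = 1 implies 0 = 0
not p = not 1 = 0
(p implies q) implies not p = 0 implies 0 = 2
not q = not 0 = 2
((p implies q) implies not p) implies not q = 2 implies 2 = 2
q or q = 0 or 0 = 0
not (q or q) = not 0 = 2
not (q or q) implies p = 2 implies 1 = 1
(((p implies q) implies not p) implies not q) implies (not (q or q) implies p) = 2 implies 1 = 1
((p iff q) iff not (r implies r)) implies ((((p implies q) implies not p) implies not q) implies (not (q or q) implies p)) = 2 implies 1 = 1
No assignment yields a value below 1, so this is the minimum.

1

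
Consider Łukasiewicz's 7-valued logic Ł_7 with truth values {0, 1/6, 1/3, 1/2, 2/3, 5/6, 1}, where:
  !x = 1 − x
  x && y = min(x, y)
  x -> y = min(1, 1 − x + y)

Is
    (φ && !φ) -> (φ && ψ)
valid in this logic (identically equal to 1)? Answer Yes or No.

No

Counterexample: take φ = 1/6, ψ = 0.
!φ = !1/6 = 5/6
φ && !φ = 1/6 && 5/6 = 1/6
φ && ψ = 1/6 && 0 = 0
(φ && !φ) -> (φ && ψ) = 1/6 -> 0 = 5/6
This gives 5/6 ≠ 1.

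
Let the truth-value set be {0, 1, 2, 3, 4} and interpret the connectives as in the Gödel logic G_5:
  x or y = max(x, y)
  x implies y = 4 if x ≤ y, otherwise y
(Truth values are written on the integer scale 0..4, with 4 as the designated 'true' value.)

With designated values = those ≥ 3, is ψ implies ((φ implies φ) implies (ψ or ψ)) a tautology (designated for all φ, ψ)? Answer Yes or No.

Yes

At φ = 2, ψ = 1, for instance:
φ implies φ = 2 implies 2 = 4
ψ or ψ = 1 or 1 = 1
(φ implies φ) implies (ψ or ψ) = 4 implies 1 = 1
ψ implies ((φ implies φ) implies (ψ or ψ)) = 1 implies 1 = 4
and checking the remaining 24 assignments likewise gives ≥ 3 in every case.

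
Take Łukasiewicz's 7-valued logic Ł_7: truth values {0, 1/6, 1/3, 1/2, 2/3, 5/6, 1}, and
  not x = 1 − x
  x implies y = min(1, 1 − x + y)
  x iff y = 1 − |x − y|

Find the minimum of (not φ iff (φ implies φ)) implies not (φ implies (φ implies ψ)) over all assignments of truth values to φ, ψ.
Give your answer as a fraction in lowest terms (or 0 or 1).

0

Take φ = 0, ψ = 0:
not φ = not 0 = 1
φ implies φ = 0 implies 0 = 1
not φ iff (φ implies φ) = 1 iff 1 = 1
φ implies ψ = 0 implies 0 = 1
φ implies (φ implies ψ) = 0 implies 1 = 1
not (φ implies (φ implies ψ)) = not 1 = 0
(not φ iff (φ implies φ)) implies not (φ implies (φ implies ψ)) = 1 implies 0 = 0
No assignment yields a value below 0, so this is the minimum.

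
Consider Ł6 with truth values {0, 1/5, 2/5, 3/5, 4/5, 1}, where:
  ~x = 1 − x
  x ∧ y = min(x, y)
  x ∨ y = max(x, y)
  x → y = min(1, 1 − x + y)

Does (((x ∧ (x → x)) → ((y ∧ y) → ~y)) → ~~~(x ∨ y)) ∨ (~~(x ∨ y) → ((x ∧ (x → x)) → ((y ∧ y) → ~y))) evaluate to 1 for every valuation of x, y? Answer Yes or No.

Counterexample: take x = 1/5, y = 1.
x → x = 1/5 → 1/5 = 1
x ∧ (x → x) = 1/5 ∧ 1 = 1/5
y ∧ y = 1 ∧ 1 = 1
~y = ~1 = 0
(y ∧ y) → ~y = 1 → 0 = 0
(x ∧ (x → x)) → ((y ∧ y) → ~y) = 1/5 → 0 = 4/5
x ∨ y = 1/5 ∨ 1 = 1
~(x ∨ y) = ~1 = 0
~~(x ∨ y) = ~0 = 1
~~~(x ∨ y) = ~1 = 0
((x ∧ (x → x)) → ((y ∧ y) → ~y)) → ~~~(x ∨ y) = 4/5 → 0 = 1/5
x ∨ y = 1/5 ∨ 1 = 1
~(x ∨ y) = ~1 = 0
~~(x ∨ y) = ~0 = 1
x → x = 1/5 → 1/5 = 1
x ∧ (x → x) = 1/5 ∧ 1 = 1/5
y ∧ y = 1 ∧ 1 = 1
~y = ~1 = 0
(y ∧ y) → ~y = 1 → 0 = 0
(x ∧ (x → x)) → ((y ∧ y) → ~y) = 1/5 → 0 = 4/5
~~(x ∨ y) → ((x ∧ (x → x)) → ((y ∧ y) → ~y)) = 1 → 4/5 = 4/5
(((x ∧ (x → x)) → ((y ∧ y) → ~y)) → ~~~(x ∨ y)) ∨ (~~(x ∨ y) → ((x ∧ (x → x)) → ((y ∧ y) → ~y))) = 1/5 ∨ 4/5 = 4/5
This gives 4/5 ≠ 1.

No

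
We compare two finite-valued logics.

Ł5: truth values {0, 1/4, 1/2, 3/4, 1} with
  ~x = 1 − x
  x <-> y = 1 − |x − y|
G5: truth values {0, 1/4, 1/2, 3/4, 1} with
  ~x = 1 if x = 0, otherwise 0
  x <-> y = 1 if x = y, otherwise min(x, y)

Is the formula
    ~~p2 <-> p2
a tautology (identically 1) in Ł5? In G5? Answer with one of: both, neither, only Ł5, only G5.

only Ł5

In Ł5: every assignment gives 1 — tautology.
In G5: at p2 = 1/4 the value is 1/4 — not a tautology.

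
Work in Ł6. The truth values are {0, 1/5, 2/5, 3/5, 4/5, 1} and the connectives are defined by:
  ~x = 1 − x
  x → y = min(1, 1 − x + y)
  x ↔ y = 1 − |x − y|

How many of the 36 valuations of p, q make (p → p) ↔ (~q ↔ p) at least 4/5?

value 1: 6 assignments (counts)
value 4/5: 10 assignments (counts)
value 3/5: 8 assignments
value 2/5: 6 assignments
value 1/5: 4 assignments
value 0: 2 assignments
So 16 of the 36 assignments meet the threshold.

16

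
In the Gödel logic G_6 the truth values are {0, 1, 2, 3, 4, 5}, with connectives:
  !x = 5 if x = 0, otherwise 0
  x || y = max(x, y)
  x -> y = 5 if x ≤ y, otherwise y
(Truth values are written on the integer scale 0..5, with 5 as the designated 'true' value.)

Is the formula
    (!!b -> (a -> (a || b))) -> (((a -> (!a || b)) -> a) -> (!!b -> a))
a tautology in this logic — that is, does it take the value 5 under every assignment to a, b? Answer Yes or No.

Counterexample: take a = 2, b = 1.
!b = !1 = 0
!!b = !0 = 5
a || b = 2 || 1 = 2
a -> (a || b) = 2 -> 2 = 5
!!b -> (a -> (a || b)) = 5 -> 5 = 5
!a = !2 = 0
!a || b = 0 || 1 = 1
a -> (!a || b) = 2 -> 1 = 1
(a -> (!a || b)) -> a = 1 -> 2 = 5
!b = !1 = 0
!!b = !0 = 5
!!b -> a = 5 -> 2 = 2
((a -> (!a || b)) -> a) -> (!!b -> a) = 5 -> 2 = 2
(!!b -> (a -> (a || b))) -> (((a -> (!a || b)) -> a) -> (!!b -> a)) = 5 -> 2 = 2
This gives 2 ≠ 5.

No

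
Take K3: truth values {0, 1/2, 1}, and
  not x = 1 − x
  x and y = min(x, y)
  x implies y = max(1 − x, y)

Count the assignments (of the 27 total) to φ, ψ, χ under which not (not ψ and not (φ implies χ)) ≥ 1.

value 1: 19 assignments (counts)
value 1/2: 7 assignments
value 0: 1 assignment
So 19 of the 27 assignments meet the threshold.

19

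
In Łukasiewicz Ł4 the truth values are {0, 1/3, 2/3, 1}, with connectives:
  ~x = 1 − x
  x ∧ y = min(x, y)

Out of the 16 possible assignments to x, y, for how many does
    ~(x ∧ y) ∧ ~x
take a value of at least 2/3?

8

x = 0, y = 0 ↦ 1  ≥
x = 0, y = 1/3 ↦ 1  ≥
x = 0, y = 2/3 ↦ 1  ≥
x = 0, y = 1 ↦ 1  ≥
x = 1/3, y = 0 ↦ 2/3  ≥
x = 1/3, y = 1/3 ↦ 2/3  ≥
x = 1/3, y = 2/3 ↦ 2/3  ≥
x = 1/3, y = 1 ↦ 2/3  ≥
x = 2/3, y = 0 ↦ 1/3  <
x = 2/3, y = 1/3 ↦ 1/3  <
x = 2/3, y = 2/3 ↦ 1/3  <
x = 2/3, y = 1 ↦ 1/3  <
x = 1, y = 0 ↦ 0  <
x = 1, y = 1/3 ↦ 0  <
x = 1, y = 2/3 ↦ 0  <
x = 1, y = 1 ↦ 0  <
So 8 of the 16 assignments meet the threshold.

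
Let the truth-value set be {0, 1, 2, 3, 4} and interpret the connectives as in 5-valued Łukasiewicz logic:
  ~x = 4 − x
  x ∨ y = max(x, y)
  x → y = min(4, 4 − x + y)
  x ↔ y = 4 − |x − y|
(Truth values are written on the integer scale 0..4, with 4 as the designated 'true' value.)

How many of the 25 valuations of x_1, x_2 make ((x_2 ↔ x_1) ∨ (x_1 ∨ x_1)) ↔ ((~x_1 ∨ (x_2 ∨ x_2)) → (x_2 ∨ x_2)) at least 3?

value 4: 12 assignments (counts)
value 3: 4 assignments (counts)
value 2: 6 assignments
value 1: 1 assignment
value 0: 2 assignments
So 16 of the 25 assignments meet the threshold.

16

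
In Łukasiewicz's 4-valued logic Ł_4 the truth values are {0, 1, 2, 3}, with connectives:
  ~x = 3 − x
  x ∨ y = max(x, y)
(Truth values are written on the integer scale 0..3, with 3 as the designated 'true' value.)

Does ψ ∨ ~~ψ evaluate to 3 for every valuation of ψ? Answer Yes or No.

Counterexample: take ψ = 0.
~ψ = ~0 = 3
~~ψ = ~3 = 0
ψ ∨ ~~ψ = 0 ∨ 0 = 0
This gives 0 ≠ 3.

No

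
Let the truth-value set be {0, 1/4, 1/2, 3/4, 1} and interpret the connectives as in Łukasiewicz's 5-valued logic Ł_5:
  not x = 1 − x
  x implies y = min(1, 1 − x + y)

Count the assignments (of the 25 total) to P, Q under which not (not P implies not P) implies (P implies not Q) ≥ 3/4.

value 1: 25 assignments (counts)
So 25 of the 25 assignments meet the threshold.

25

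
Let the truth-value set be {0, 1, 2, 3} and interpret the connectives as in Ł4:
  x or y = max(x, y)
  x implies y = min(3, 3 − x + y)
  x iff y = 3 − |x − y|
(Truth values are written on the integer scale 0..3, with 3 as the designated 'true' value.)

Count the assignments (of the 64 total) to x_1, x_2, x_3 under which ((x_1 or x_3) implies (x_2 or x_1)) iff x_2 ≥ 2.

value 3: 22 assignments (counts)
value 2: 18 assignments (counts)
value 1: 14 assignments
value 0: 10 assignments
So 40 of the 64 assignments meet the threshold.

40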